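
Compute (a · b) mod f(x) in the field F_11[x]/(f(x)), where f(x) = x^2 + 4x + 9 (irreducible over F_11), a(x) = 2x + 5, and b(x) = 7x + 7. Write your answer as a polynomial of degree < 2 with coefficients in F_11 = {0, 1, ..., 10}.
a · b ≡ 4x + 8 (mod f(x))

Multiply in F_11[x]: a(x)·b(x) = (2x + 5)·(7x + 7) = 3x^2 + 5x + 2. This has degree ≥ 2, so divide by f(x) over F_11: 3x^2 + 5x + 2 = (3)·(x^2 + 4x + 9) + (4x + 8). Hence a·b ≡ 4x + 8 (mod f). (F_11[x]/(f) is a field with 11^2 = 121 elements since f is irreducible of degree 2.)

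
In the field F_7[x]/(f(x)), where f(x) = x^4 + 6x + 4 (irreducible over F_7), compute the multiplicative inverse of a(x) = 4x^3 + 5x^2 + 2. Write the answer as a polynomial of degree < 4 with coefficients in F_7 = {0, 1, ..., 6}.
a(x)^(-1) ≡ 2x^3 + 6x^2 + 6x (mod f(x))

Since f is irreducible over F_7, F_7[x]/(f) is a field and a(x) ≠ 0 has an inverse. Apply the extended Euclidean algorithm to f(x) and a(x) in F_7[x]: f(x) = (2x + 1)·a(x) + (2x^2 + 2x + 2);  a(x) = (2x + 4)·(2x^2 + 2x + 2) + (2x + 1);  (2x^2 + 2x + 2) = (x + 4)·(2x + 1) + (5). The last nonzero remainder is the constant 5 = gcd(f, a) in F_7. Back-substituting through the division chain expresses 5 = s(x)·a(x) + t(x)·f(x) with s(x) ≡ 3x^3 + 2x^2 + 2x (mod f), so (3x^3 + 2x^2 + 2x)·a(x) ≡ 5 (mod f). Multiplying by 5^(-1) ≡ 3 in F_7 gives a(x)^(-1) ≡ 3·(3x^3 + 2x^2 + 2x) ≡ 2x^3 + 6x^2 + 6x (mod f). Check: (4x^3 + 5x^2 + 2)·(2x^3 + 6x^2 + 6x) = x^6 + 6x^5 + 5x^4 + 6x^3 + 5x^2 + 5x ≡ 1 (mod x^4 + 6x + 4).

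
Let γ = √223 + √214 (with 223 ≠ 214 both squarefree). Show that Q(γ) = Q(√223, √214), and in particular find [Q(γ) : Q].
[Q(γ) : Q] = 4 (equivalently, Q(γ) = Q(√223, √214))

Obviously Q(γ) ⊆ Q(√223, √214), and [Q(√223, √214):Q] = 4 (since 223, 214 are distinct squarefree integers > 1 with 47722 not a perfect square). To show equality we compute the minimal polynomial of γ. From γ = √223 + √214: γ^2 = 223 + 2√(47722) + 214 = 437 + 2√(47722), so γ^2 - 437 = 2√(47722); squaring, (γ^2 - 437)^2 = 4·47722, i.e. γ^4 - 874γ^2 + 190969 - 190888 = 0, i.e. γ^4 - 874γ^2 + 81 = 0. So γ is a root of x^4 - 874x^2 + 81. This polynomial is irreducible over Q: it has no rational root (each ±√223 ± √214 is irrational), and any factorization into two quadratics over Q would force √(47722) ∈ Q (pairing opposite roots) or √223, √214 ∈ Q (other pairings), all impossible. Hence [Q(γ):Q] = 4 = [Q(√223, √214):Q], so Q(γ) = Q(√223, √214).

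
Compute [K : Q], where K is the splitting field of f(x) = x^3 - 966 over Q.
[K : Q] = 6

The roots of x^3 - 966 are ∛966, ω∛966, ω^2∛966 where ω = e^(2πi/3) is a primitive cube root of unity, so K = Q(∛966, ω). Now [Q(∛966):Q] = 3 (since 966 is not a perfect cube, x^3 - 966 is irreducible) and [Q(ω):Q] = 2. Both 2 and 3 divide [K:Q], and [K:Q] ≤ 3·2 = 6, so [K:Q] = 6. (Equivalently: Q(∛966) ⊂ R but ω ∉ R, so [K : Q(∛966)] = 2.)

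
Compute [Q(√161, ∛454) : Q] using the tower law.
[Q(√161, ∛454) : Q] = 6

Let L = Q(√161, ∛454). Since Q(√161) ⊂ L and [Q(√161):Q] = 2, the tower law gives 2 | [L:Q]. Likewise Q(∛454) ⊂ L with [Q(∛454):Q] = 3 (because 454 is not a perfect cube), so 3 | [L:Q]. As gcd(2,3) = 1, [L:Q] is divisible by 6. Conversely L is generated over Q by √161 and ∛454, so [L:Q] ≤ 2·3 = 6. Therefore [Q(√161, ∛454) : Q] = 6.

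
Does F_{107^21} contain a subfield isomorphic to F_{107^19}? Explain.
No: F_{107^19} is not a subfield of F_{107^21}

F_{p^m} embeds in F_{p^n} iff m | n. Here 19 ∤ 21 (since 21 = 1·19 + 2 with remainder 2 ≠ 0), so F_{107^19} is not a subfield of F_{107^21}. Equivalently: if it were, the tower law would give 19 = [F_{107^19}:F_107] dividing [F_{107^21}:F_107] = 21, contradiction.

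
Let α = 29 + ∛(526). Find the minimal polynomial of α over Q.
m_α(x) = x^3 - 87x^2 + 2523x - 24915

Set β = α - 29 = ∛(526), so β^3 = 526. Then (α - 29)^3 - 526 = 0, i.e. α is a root of g(x) = (x - 29)^3 - 526 = x^3 - 87x^2 + 2523x - 24915. Since g(x) = h(x - 29) where h(x) = x^3 - 526, and h is irreducible over Q (because 526 is not a perfect cube, so h has no rational root, and a monic cubic with no rational root is irreducible), g is also irreducible (irreducibility is preserved under the substitution x → x - 29). Hence m_α(x) = x^3 - 87x^2 + 2523x - 24915.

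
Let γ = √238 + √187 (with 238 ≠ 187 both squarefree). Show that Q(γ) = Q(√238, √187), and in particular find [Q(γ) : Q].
[Q(γ) : Q] = 4 (equivalently, Q(γ) = Q(√238, √187))

Obviously Q(γ) ⊆ Q(√238, √187), and [Q(√238, √187):Q] = 4 (since 238, 187 are distinct squarefree integers > 1 with 44506 not a perfect square). To show equality we compute the minimal polynomial of γ. From γ = √238 + √187: γ^2 = 238 + 2√(44506) + 187 = 425 + 2√(44506), so γ^2 - 425 = 2√(44506); squaring, (γ^2 - 425)^2 = 4·44506, i.e. γ^4 - 850γ^2 + 180625 - 178024 = 0, i.e. γ^4 - 850γ^2 + 2601 = 0. So γ is a root of x^4 - 850x^2 + 2601. This polynomial is irreducible over Q: it has no rational root (each ±√238 ± √187 is irrational), and any factorization into two quadratics over Q would force √(44506) ∈ Q (pairing opposite roots) or √238, √187 ∈ Q (other pairings), all impossible. Hence [Q(γ):Q] = 4 = [Q(√238, √187):Q], so Q(γ) = Q(√238, √187).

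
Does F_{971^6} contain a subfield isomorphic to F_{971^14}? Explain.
No: F_{971^14} is not a subfield of F_{971^6}

F_{p^m} embeds in F_{p^n} iff m | n. Here 14 ∤ 6 (since 6 = 0·14 + 6 with remainder 6 ≠ 0), so F_{971^14} is not a subfield of F_{971^6}. Equivalently: if it were, the tower law would give 14 = [F_{971^14}:F_971] dividing [F_{971^6}:F_971] = 6, contradiction.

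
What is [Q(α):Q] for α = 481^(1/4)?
[Q(α):Q] = 4

α is a root of x^4 - 481. By Eisenstein's criterion at the prime p = 13 (which divides the constant term 481 but p^2 = 169 does not, since 481 is squarefree), x^4 - 481 is irreducible over Q. Hence [Q(α):Q] = 4.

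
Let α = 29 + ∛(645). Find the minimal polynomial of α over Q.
m_α(x) = x^3 - 87x^2 + 2523x - 25034

Set β = α - 29 = ∛(645), so β^3 = 645. Then (α - 29)^3 - 645 = 0, i.e. α is a root of g(x) = (x - 29)^3 - 645 = x^3 - 87x^2 + 2523x - 25034. Since g(x) = h(x - 29) where h(x) = x^3 - 645, and h is irreducible over Q (because 645 is not a perfect cube, so h has no rational root, and a monic cubic with no rational root is irreducible), g is also irreducible (irreducibility is preserved under the substitution x → x - 29). Hence m_α(x) = x^3 - 87x^2 + 2523x - 25034.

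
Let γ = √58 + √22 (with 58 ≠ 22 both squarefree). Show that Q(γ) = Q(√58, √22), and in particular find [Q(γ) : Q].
[Q(γ) : Q] = 4 (equivalently, Q(γ) = Q(√58, √22))

Obviously Q(γ) ⊆ Q(√58, √22), and [Q(√58, √22):Q] = 4 (since 58, 22 are distinct squarefree integers > 1 with 1276 not a perfect square). To show equality we compute the minimal polynomial of γ. From γ = √58 + √22: γ^2 = 58 + 2√(1276) + 22 = 80 + 2√(1276), so γ^2 - 80 = 2√(1276); squaring, (γ^2 - 80)^2 = 4·1276, i.e. γ^4 - 160γ^2 + 6400 - 5104 = 0, i.e. γ^4 - 160γ^2 + 1296 = 0. So γ is a root of x^4 - 160x^2 + 1296. This polynomial is irreducible over Q: it has no rational root (each ±√58 ± √22 is irrational), and any factorization into two quadratics over Q would force √(1276) ∈ Q (pairing opposite roots) or √58, √22 ∈ Q (other pairings), all impossible. Hence [Q(γ):Q] = 4 = [Q(√58, √22):Q], so Q(γ) = Q(√58, √22).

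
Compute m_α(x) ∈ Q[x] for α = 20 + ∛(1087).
m_α(x) = x^3 - 60x^2 + 1200x - 9087

Set β = α - 20 = ∛(1087), so β^3 = 1087. Then (α - 20)^3 - 1087 = 0, i.e. α is a root of g(x) = (x - 20)^3 - 1087 = x^3 - 60x^2 + 1200x - 9087. Since g(x) = h(x - 20) where h(x) = x^3 - 1087, and h is irreducible over Q (because 1087 is not a perfect cube, so h has no rational root, and a monic cubic with no rational root is irreducible), g is also irreducible (irreducibility is preserved under the substitution x → x - 20). Hence m_α(x) = x^3 - 60x^2 + 1200x - 9087.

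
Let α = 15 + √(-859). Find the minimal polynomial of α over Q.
m_α(x) = x^2 - 30x + 1084

From α - 15 = √(-859), squaring gives (α - 15)^2 = -859, i.e. α^2 - 30α + 225 = -859, so α^2 - 30α + 1084 = 0. The discriminant of x^2 - 30x + 1084 is (-30)^2 - 4·(1084) = 900 - 4336 = -3436, and 4·(-859) is not a perfect square in Q since -859 is squarefree and ≠ 1. Hence x^2 - 30x + 1084 is irreducible over Q and is the minimal polynomial of α.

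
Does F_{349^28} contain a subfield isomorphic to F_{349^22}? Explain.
No: F_{349^22} is not a subfield of F_{349^28}

F_{p^m} embeds in F_{p^n} iff m | n. Here 22 ∤ 28 (since 28 = 1·22 + 6 with remainder 6 ≠ 0), so F_{349^22} is not a subfield of F_{349^28}. Equivalently: if it were, the tower law would give 22 = [F_{349^22}:F_349] dividing [F_{349^28}:F_349] = 28, contradiction.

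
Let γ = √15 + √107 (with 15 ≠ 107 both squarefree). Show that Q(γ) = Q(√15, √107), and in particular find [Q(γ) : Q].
[Q(γ) : Q] = 4 (equivalently, Q(γ) = Q(√15, √107))

Obviously Q(γ) ⊆ Q(√15, √107), and [Q(√15, √107):Q] = 4 (since 15, 107 are distinct squarefree integers > 1 with 1605 not a perfect square). To show equality we compute the minimal polynomial of γ. From γ = √15 + √107: γ^2 = 15 + 2√(1605) + 107 = 122 + 2√(1605), so γ^2 - 122 = 2√(1605); squaring, (γ^2 - 122)^2 = 4·1605, i.e. γ^4 - 244γ^2 + 14884 - 6420 = 0, i.e. γ^4 - 244γ^2 + 8464 = 0. So γ is a root of x^4 - 244x^2 + 8464. This polynomial is irreducible over Q: it has no rational root (each ±√15 ± √107 is irrational), and any factorization into two quadratics over Q would force √(1605) ∈ Q (pairing opposite roots) or √15, √107 ∈ Q (other pairings), all impossible. Hence [Q(γ):Q] = 4 = [Q(√15, √107):Q], so Q(γ) = Q(√15, √107).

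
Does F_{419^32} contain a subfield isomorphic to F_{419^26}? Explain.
No: F_{419^26} is not a subfield of F_{419^32}

F_{p^m} embeds in F_{p^n} iff m | n. Here 26 ∤ 32 (since 32 = 1·26 + 6 with remainder 6 ≠ 0), so F_{419^26} is not a subfield of F_{419^32}. Equivalently: if it were, the tower law would give 26 = [F_{419^26}:F_419] dividing [F_{419^32}:F_419] = 32, contradiction.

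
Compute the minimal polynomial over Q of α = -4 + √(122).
m_α(x) = x^2 + 8x - 106

From α + 4 = √(122), squaring gives (α + 4)^2 = 122, i.e. α^2 + 8α + 16 = 122, so α^2 + 8α - 106 = 0. The discriminant of x^2 + 8x - 106 is (8)^2 - 4·(-106) = 64 + 424 = 488, and 4·(122) is not a perfect square in Q since 122 is squarefree and ≠ 1. Hence x^2 + 8x - 106 is irreducible over Q and is the minimal polynomial of α.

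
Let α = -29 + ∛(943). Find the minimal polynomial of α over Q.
m_α(x) = x^3 + 87x^2 + 2523x + 23446

Set β = α + 29 = ∛(943), so β^3 = 943. Then (α + 29)^3 - 943 = 0, i.e. α is a root of g(x) = (x + 29)^3 - 943 = x^3 + 87x^2 + 2523x + 23446. Since g(x) = h(x + 29) where h(x) = x^3 - 943, and h is irreducible over Q (because 943 is not a perfect cube, so h has no rational root, and a monic cubic with no rational root is irreducible), g is also irreducible (irreducibility is preserved under the substitution x → x + 29). Hence m_α(x) = x^3 + 87x^2 + 2523x + 23446.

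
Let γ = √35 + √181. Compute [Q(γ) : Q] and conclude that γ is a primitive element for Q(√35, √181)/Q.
[Q(γ) : Q] = 4 (equivalently, Q(γ) = Q(√35, √181))

Obviously Q(γ) ⊆ Q(√35, √181), and [Q(√35, √181):Q] = 4 (since 35, 181 are distinct squarefree integers > 1 with 6335 not a perfect square). To show equality we compute the minimal polynomial of γ. From γ = √35 + √181: γ^2 = 35 + 2√(6335) + 181 = 216 + 2√(6335), so γ^2 - 216 = 2√(6335); squaring, (γ^2 - 216)^2 = 4·6335, i.e. γ^4 - 432γ^2 + 46656 - 25340 = 0, i.e. γ^4 - 432γ^2 + 21316 = 0. So γ is a root of x^4 - 432x^2 + 21316. This polynomial is irreducible over Q: it has no rational root (each ±√35 ± √181 is irrational), and any factorization into two quadratics over Q would force √(6335) ∈ Q (pairing opposite roots) or √35, √181 ∈ Q (other pairings), all impossible. Hence [Q(γ):Q] = 4 = [Q(√35, √181):Q], so Q(γ) = Q(√35, √181).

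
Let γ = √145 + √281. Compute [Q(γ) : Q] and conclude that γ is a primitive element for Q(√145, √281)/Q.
[Q(γ) : Q] = 4 (equivalently, Q(γ) = Q(√145, √281))

Obviously Q(γ) ⊆ Q(√145, √281), and [Q(√145, √281):Q] = 4 (since 145, 281 are distinct squarefree integers > 1 with 40745 not a perfect square). To show equality we compute the minimal polynomial of γ. From γ = √145 + √281: γ^2 = 145 + 2√(40745) + 281 = 426 + 2√(40745), so γ^2 - 426 = 2√(40745); squaring, (γ^2 - 426)^2 = 4·40745, i.e. γ^4 - 852γ^2 + 181476 - 162980 = 0, i.e. γ^4 - 852γ^2 + 18496 = 0. So γ is a root of x^4 - 852x^2 + 18496. This polynomial is irreducible over Q: it has no rational root (each ±√145 ± √281 is irrational), and any factorization into two quadratics over Q would force √(40745) ∈ Q (pairing opposite roots) or √145, √281 ∈ Q (other pairings), all impossible. Hence [Q(γ):Q] = 4 = [Q(√145, √281):Q], so Q(γ) = Q(√145, √281).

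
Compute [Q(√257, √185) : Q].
[Q(√257, √185) : Q] = 4

[Q(√257):Q] = 2 (min poly x^2 - 257, irreducible since 257 is squarefree > 1). For the top step, suppose √185 ∈ Q(√257), say √185 = c + d√257 with c, d ∈ Q. Squaring: 185 = c^2 + 257d^2 + 2cd√257. Since √257 ∉ Q this forces 2cd = 0. If d = 0 then √185 = c ∈ Q, contradicting 185 squarefree > 1. If c = 0 then 185 = 257d^2, so 257·185 = (257d)^2 is a perfect square in Q — but 257·185 = 47545 is not a perfect square (since 257 and 185 are distinct squarefree integers). Contradiction. Hence √185 ∉ Q(√257), so x^2 - 185 stays irreducible over Q(√257) and [Q(√257, √185) : Q(√257)] = 2. By the tower law, [Q(√257, √185) : Q] = 2 · 2 = 4.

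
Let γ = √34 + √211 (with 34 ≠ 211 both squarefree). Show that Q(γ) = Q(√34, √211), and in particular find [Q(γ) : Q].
[Q(γ) : Q] = 4 (equivalently, Q(γ) = Q(√34, √211))

Obviously Q(γ) ⊆ Q(√34, √211), and [Q(√34, √211):Q] = 4 (since 34, 211 are distinct squarefree integers > 1 with 7174 not a perfect square). To show equality we compute the minimal polynomial of γ. From γ = √34 + √211: γ^2 = 34 + 2√(7174) + 211 = 245 + 2√(7174), so γ^2 - 245 = 2√(7174); squaring, (γ^2 - 245)^2 = 4·7174, i.e. γ^4 - 490γ^2 + 60025 - 28696 = 0, i.e. γ^4 - 490γ^2 + 31329 = 0. So γ is a root of x^4 - 490x^2 + 31329. This polynomial is irreducible over Q: it has no rational root (each ±√34 ± √211 is irrational), and any factorization into two quadratics over Q would force √(7174) ∈ Q (pairing opposite roots) or √34, √211 ∈ Q (other pairings), all impossible. Hence [Q(γ):Q] = 4 = [Q(√34, √211):Q], so Q(γ) = Q(√34, √211).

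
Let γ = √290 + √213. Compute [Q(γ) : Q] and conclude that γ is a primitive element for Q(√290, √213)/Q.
[Q(γ) : Q] = 4 (equivalently, Q(γ) = Q(√290, √213))

Obviously Q(γ) ⊆ Q(√290, √213), and [Q(√290, √213):Q] = 4 (since 290, 213 are distinct squarefree integers > 1 with 61770 not a perfect square). To show equality we compute the minimal polynomial of γ. From γ = √290 + √213: γ^2 = 290 + 2√(61770) + 213 = 503 + 2√(61770), so γ^2 - 503 = 2√(61770); squaring, (γ^2 - 503)^2 = 4·61770, i.e. γ^4 - 1006γ^2 + 253009 - 247080 = 0, i.e. γ^4 - 1006γ^2 + 5929 = 0. So γ is a root of x^4 - 1006x^2 + 5929. This polynomial is irreducible over Q: it has no rational root (each ±√290 ± √213 is irrational), and any factorization into two quadratics over Q would force √(61770) ∈ Q (pairing opposite roots) or √290, √213 ∈ Q (other pairings), all impossible. Hence [Q(γ):Q] = 4 = [Q(√290, √213):Q], so Q(γ) = Q(√290, √213).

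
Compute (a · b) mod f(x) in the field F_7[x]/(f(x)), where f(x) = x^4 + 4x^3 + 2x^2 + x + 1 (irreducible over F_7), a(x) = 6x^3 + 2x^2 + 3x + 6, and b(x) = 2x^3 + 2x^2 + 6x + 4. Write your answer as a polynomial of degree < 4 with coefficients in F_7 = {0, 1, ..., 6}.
a · b ≡ 3x^3 + 3x^2 (mod f(x))

Multiply in F_7[x]: a(x)·b(x) = (6x^3 + 2x^2 + 3x + 6)·(2x^3 + 2x^2 + 6x + 4) = 5x^6 + 2x^5 + 4x^4 + 5x^3 + 3x^2 + 6x + 3. This has degree ≥ 4, so divide by f(x) over F_7: 5x^6 + 2x^5 + 4x^4 + 5x^3 + 3x^2 + 6x + 3 = (5x^2 + 3x + 3)·(x^4 + 4x^3 + 2x^2 + x + 1) + (3x^3 + 3x^2). Hence a·b ≡ 3x^3 + 3x^2 (mod f). (F_7[x]/(f) is a field with 7^4 = 2401 elements since f is irreducible of degree 4.)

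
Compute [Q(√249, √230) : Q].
[Q(√249, √230) : Q] = 4

[Q(√249):Q] = 2 (min poly x^2 - 249, irreducible since 249 is squarefree > 1). For the top step, suppose √230 ∈ Q(√249), say √230 = c + d√249 with c, d ∈ Q. Squaring: 230 = c^2 + 249d^2 + 2cd√249. Since √249 ∉ Q this forces 2cd = 0. If d = 0 then √230 = c ∈ Q, contradicting 230 squarefree > 1. If c = 0 then 230 = 249d^2, so 249·230 = (249d)^2 is a perfect square in Q — but 249·230 = 57270 is not a perfect square (since 249 and 230 are distinct squarefree integers). Contradiction. Hence √230 ∉ Q(√249), so x^2 - 230 stays irreducible over Q(√249) and [Q(√249, √230) : Q(√249)] = 2. By the tower law, [Q(√249, √230) : Q] = 2 · 2 = 4.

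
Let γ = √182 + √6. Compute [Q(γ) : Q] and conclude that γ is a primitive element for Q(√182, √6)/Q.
[Q(γ) : Q] = 4 (equivalently, Q(γ) = Q(√182, √6))

Obviously Q(γ) ⊆ Q(√182, √6), and [Q(√182, √6):Q] = 4 (since 182, 6 are distinct squarefree integers > 1 with 1092 not a perfect square). To show equality we compute the minimal polynomial of γ. From γ = √182 + √6: γ^2 = 182 + 2√(1092) + 6 = 188 + 2√(1092), so γ^2 - 188 = 2√(1092); squaring, (γ^2 - 188)^2 = 4·1092, i.e. γ^4 - 376γ^2 + 35344 - 4368 = 0, i.e. γ^4 - 376γ^2 + 30976 = 0. So γ is a root of x^4 - 376x^2 + 30976. This polynomial is irreducible over Q: it has no rational root (each ±√182 ± √6 is irrational), and any factorization into two quadratics over Q would force √(1092) ∈ Q (pairing opposite roots) or √182, √6 ∈ Q (other pairings), all impossible. Hence [Q(γ):Q] = 4 = [Q(√182, √6):Q], so Q(γ) = Q(√182, √6).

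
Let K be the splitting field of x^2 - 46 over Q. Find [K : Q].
[K : Q] = 2

f(x) = x^2 - 46 factors as (x - √46)(x + √46). The splitting field is K = Q(√46). Since 46 is squarefree and > 1, it is not a perfect square, so x^2 - 46 is irreducible over Q and [Q(√46) : Q] = 2. Hence [K : Q] = 2.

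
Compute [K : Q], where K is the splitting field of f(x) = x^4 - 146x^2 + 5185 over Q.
[K : Q] = 4

Solving the quadratic in x^2: x^2 = (146 ± √(146^2 - 4·5185))/2 = (146 ± √576)/2 = (146 ± 24)/2, giving x^2 = 61 or x^2 = 85. So f(x) = (x^2 - 61)(x^2 - 85) and the roots of f are ±√61, ±√85. Hence the splitting field is K = Q(√61, √85). Since 61 and 85 are distinct squarefree integers > 1, their product 5185 is not a perfect square, so √85 ∉ Q(√61). By the tower law [K:Q] = [Q(√61,√85):Q(√61)] · [Q(√61):Q] = 2 · 2 = 4.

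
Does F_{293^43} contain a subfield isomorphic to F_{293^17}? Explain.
No: F_{293^17} is not a subfield of F_{293^43}

F_{p^m} embeds in F_{p^n} iff m | n. Here 17 ∤ 43 (since 43 = 2·17 + 9 with remainder 9 ≠ 0), so F_{293^17} is not a subfield of F_{293^43}. Equivalently: if it were, the tower law would give 17 = [F_{293^17}:F_293] dividing [F_{293^43}:F_293] = 43, contradiction.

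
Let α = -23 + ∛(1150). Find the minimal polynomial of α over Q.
m_α(x) = x^3 + 69x^2 + 1587x + 11017

Set β = α + 23 = ∛(1150), so β^3 = 1150. Then (α + 23)^3 - 1150 = 0, i.e. α is a root of g(x) = (x + 23)^3 - 1150 = x^3 + 69x^2 + 1587x + 11017. Since g(x) = h(x + 23) where h(x) = x^3 - 1150, and h is irreducible over Q (because 1150 is not a perfect cube, so h has no rational root, and a monic cubic with no rational root is irreducible), g is also irreducible (irreducibility is preserved under the substitution x → x + 23). Hence m_α(x) = x^3 + 69x^2 + 1587x + 11017.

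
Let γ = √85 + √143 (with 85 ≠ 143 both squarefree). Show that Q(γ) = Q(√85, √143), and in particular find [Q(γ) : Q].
[Q(γ) : Q] = 4 (equivalently, Q(γ) = Q(√85, √143))

Obviously Q(γ) ⊆ Q(√85, √143), and [Q(√85, √143):Q] = 4 (since 85, 143 are distinct squarefree integers > 1 with 12155 not a perfect square). To show equality we compute the minimal polynomial of γ. From γ = √85 + √143: γ^2 = 85 + 2√(12155) + 143 = 228 + 2√(12155), so γ^2 - 228 = 2√(12155); squaring, (γ^2 - 228)^2 = 4·12155, i.e. γ^4 - 456γ^2 + 51984 - 48620 = 0, i.e. γ^4 - 456γ^2 + 3364 = 0. So γ is a root of x^4 - 456x^2 + 3364. This polynomial is irreducible over Q: it has no rational root (each ±√85 ± √143 is irrational), and any factorization into two quadratics over Q would force √(12155) ∈ Q (pairing opposite roots) or √85, √143 ∈ Q (other pairings), all impossible. Hence [Q(γ):Q] = 4 = [Q(√85, √143):Q], so Q(γ) = Q(√85, √143).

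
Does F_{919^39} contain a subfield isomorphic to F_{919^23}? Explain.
No: F_{919^23} is not a subfield of F_{919^39}

F_{p^m} embeds in F_{p^n} iff m | n. Here 23 ∤ 39 (since 39 = 1·23 + 16 with remainder 16 ≠ 0), so F_{919^23} is not a subfield of F_{919^39}. Equivalently: if it were, the tower law would give 23 = [F_{919^23}:F_919] dividing [F_{919^39}:F_919] = 39, contradiction.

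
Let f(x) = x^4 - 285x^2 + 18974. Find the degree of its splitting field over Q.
[K : Q] = 4

Solving the quadratic in x^2: x^2 = (285 ± √(285^2 - 4·18974))/2 = (285 ± √5329)/2 = (285 ± 73)/2, giving x^2 = 179 or x^2 = 106. So f(x) = (x^2 - 179)(x^2 - 106) and the roots of f are ±√179, ±√106. Hence the splitting field is K = Q(√179, √106). Since 179 and 106 are distinct squarefree integers > 1, their product 18974 is not a perfect square, so √106 ∉ Q(√179). By the tower law [K:Q] = [Q(√179,√106):Q(√179)] · [Q(√179):Q] = 2 · 2 = 4.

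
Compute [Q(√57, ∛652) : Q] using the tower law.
[Q(√57, ∛652) : Q] = 6

Let L = Q(√57, ∛652). Since Q(√57) ⊂ L and [Q(√57):Q] = 2, the tower law gives 2 | [L:Q]. Likewise Q(∛652) ⊂ L with [Q(∛652):Q] = 3 (because 652 is not a perfect cube), so 3 | [L:Q]. As gcd(2,3) = 1, [L:Q] is divisible by 6. Conversely L is generated over Q by √57 and ∛652, so [L:Q] ≤ 2·3 = 6. Therefore [Q(√57, ∛652) : Q] = 6.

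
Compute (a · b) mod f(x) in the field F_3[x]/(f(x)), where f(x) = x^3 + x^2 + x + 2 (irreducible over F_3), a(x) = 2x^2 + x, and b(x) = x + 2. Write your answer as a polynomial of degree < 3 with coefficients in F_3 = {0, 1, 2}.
a · b ≡ 2 (mod f(x))

Multiply in F_3[x]: a(x)·b(x) = (2x^2 + x)·(x + 2) = 2x^3 + 2x^2 + 2x. This has degree ≥ 3, so divide by f(x) over F_3: 2x^3 + 2x^2 + 2x = (2)·(x^3 + x^2 + x + 2) + (2). Hence a·b ≡ 2 (mod f). (F_3[x]/(f) is a field with 3^3 = 27 elements since f is irreducible of degree 3.)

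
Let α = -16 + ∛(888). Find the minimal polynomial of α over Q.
m_α(x) = x^3 + 48x^2 + 768x + 3208

Set β = α + 16 = ∛(888), so β^3 = 888. Then (α + 16)^3 - 888 = 0, i.e. α is a root of g(x) = (x + 16)^3 - 888 = x^3 + 48x^2 + 768x + 3208. Since g(x) = h(x + 16) where h(x) = x^3 - 888, and h is irreducible over Q (because 888 is not a perfect cube, so h has no rational root, and a monic cubic with no rational root is irreducible), g is also irreducible (irreducibility is preserved under the substitution x → x + 16). Hence m_α(x) = x^3 + 48x^2 + 768x + 3208.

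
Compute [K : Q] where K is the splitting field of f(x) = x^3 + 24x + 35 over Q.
[K : Q] = 6

By the rational root test, any rational root of the monic integer polynomial f(x) = x^3 + 24x + 35 must be an integer dividing the constant term 35, i.e. one of ±{1, 5, 7, 35}. Evaluating: f(1) = 60, f(-1) = 10, f(5) = 280, f(-5) = -210, f(7) = 546, f(-7) = -476, f(35) = 43750, f(-35) = -43680; none is 0, so f has no rational root and is therefore irreducible over Q (a cubic with no linear factor over a field is irreducible). For an irreducible cubic, the Galois group is A_3 or S_3 according as the discriminant disc(f) = -4a^3 - 27b^2 = -4·(24)^3 - 27·(35)^2 = -88371 is or is not a square in Q. Here disc(f) = -88371 is not a perfect square in Q, so the Galois group of f over Q is not contained in A_3 and must be all of S_3. The splitting field has degree |S_3| = 6 over Q, so [K : Q] = 6.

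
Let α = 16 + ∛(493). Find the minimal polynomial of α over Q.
m_α(x) = x^3 - 48x^2 + 768x - 4589

Set β = α - 16 = ∛(493), so β^3 = 493. Then (α - 16)^3 - 493 = 0, i.e. α is a root of g(x) = (x - 16)^3 - 493 = x^3 - 48x^2 + 768x - 4589. Since g(x) = h(x - 16) where h(x) = x^3 - 493, and h is irreducible over Q (because 493 is not a perfect cube, so h has no rational root, and a monic cubic with no rational root is irreducible), g is also irreducible (irreducibility is preserved under the substitution x → x - 16). Hence m_α(x) = x^3 - 48x^2 + 768x - 4589.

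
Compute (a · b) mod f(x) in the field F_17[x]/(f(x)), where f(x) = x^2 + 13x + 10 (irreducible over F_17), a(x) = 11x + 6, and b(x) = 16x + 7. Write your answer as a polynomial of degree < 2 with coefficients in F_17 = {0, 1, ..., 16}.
a · b ≡ 10x + 16 (mod f(x))

Multiply in F_17[x]: a(x)·b(x) = (11x + 6)·(16x + 7) = 6x^2 + 3x + 8. This has degree ≥ 2, so divide by f(x) over F_17: 6x^2 + 3x + 8 = (6)·(x^2 + 13x + 10) + (10x + 16). Hence a·b ≡ 10x + 16 (mod f). (F_17[x]/(f) is a field with 17^2 = 289 elements since f is irreducible of degree 2.)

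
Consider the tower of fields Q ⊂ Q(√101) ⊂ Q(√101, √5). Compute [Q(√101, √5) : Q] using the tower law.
[Q(√101, √5) : Q] = 4

[Q(√101):Q] = 2 (min poly x^2 - 101, irreducible since 101 is squarefree > 1). For the top step, suppose √5 ∈ Q(√101), say √5 = c + d√101 with c, d ∈ Q. Squaring: 5 = c^2 + 101d^2 + 2cd√101. Since √101 ∉ Q this forces 2cd = 0. If d = 0 then √5 = c ∈ Q, contradicting 5 squarefree > 1. If c = 0 then 5 = 101d^2, so 101·5 = (101d)^2 is a perfect square in Q — but 101·5 = 505 is not a perfect square (since 101 and 5 are distinct squarefree integers). Contradiction. Hence √5 ∉ Q(√101), so x^2 - 5 stays irreducible over Q(√101) and [Q(√101, √5) : Q(√101)] = 2. By the tower law, [Q(√101, √5) : Q] = 2 · 2 = 4.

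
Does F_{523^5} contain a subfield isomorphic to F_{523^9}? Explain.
No: F_{523^9} is not a subfield of F_{523^5}

F_{p^m} embeds in F_{p^n} iff m | n. Here 9 ∤ 5 (since 5 = 0·9 + 5 with remainder 5 ≠ 0), so F_{523^9} is not a subfield of F_{523^5}. Equivalently: if it were, the tower law would give 9 = [F_{523^9}:F_523] dividing [F_{523^5}:F_523] = 5, contradiction.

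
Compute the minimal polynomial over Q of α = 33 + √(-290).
m_α(x) = x^2 - 66x + 1379

From α - 33 = √(-290), squaring gives (α - 33)^2 = -290, i.e. α^2 - 66α + 1089 = -290, so α^2 - 66α + 1379 = 0. The discriminant of x^2 - 66x + 1379 is (-66)^2 - 4·(1379) = 4356 - 5516 = -1160, and 4·(-290) is not a perfect square in Q since -290 is squarefree and ≠ 1. Hence x^2 - 66x + 1379 is irreducible over Q and is the minimal polynomial of α.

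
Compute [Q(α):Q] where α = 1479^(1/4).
[Q(α):Q] = 4

α is a root of x^4 - 1479. By Eisenstein's criterion at the prime p = 3 (which divides the constant term 1479 but p^2 = 9 does not, since 1479 is squarefree), x^4 - 1479 is irreducible over Q. Hence [Q(α):Q] = 4.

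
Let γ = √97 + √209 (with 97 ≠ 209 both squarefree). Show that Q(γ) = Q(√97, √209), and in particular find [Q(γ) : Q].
[Q(γ) : Q] = 4 (equivalently, Q(γ) = Q(√97, √209))

Obviously Q(γ) ⊆ Q(√97, √209), and [Q(√97, √209):Q] = 4 (since 97, 209 are distinct squarefree integers > 1 with 20273 not a perfect square). To show equality we compute the minimal polynomial of γ. From γ = √97 + √209: γ^2 = 97 + 2√(20273) + 209 = 306 + 2√(20273), so γ^2 - 306 = 2√(20273); squaring, (γ^2 - 306)^2 = 4·20273, i.e. γ^4 - 612γ^2 + 93636 - 81092 = 0, i.e. γ^4 - 612γ^2 + 12544 = 0. So γ is a root of x^4 - 612x^2 + 12544. This polynomial is irreducible over Q: it has no rational root (each ±√97 ± √209 is irrational), and any factorization into two quadratics over Q would force √(20273) ∈ Q (pairing opposite roots) or √97, √209 ∈ Q (other pairings), all impossible. Hence [Q(γ):Q] = 4 = [Q(√97, √209):Q], so Q(γ) = Q(√97, √209).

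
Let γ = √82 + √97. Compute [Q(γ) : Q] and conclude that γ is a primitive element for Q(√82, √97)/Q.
[Q(γ) : Q] = 4 (equivalently, Q(γ) = Q(√82, √97))

Obviously Q(γ) ⊆ Q(√82, √97), and [Q(√82, √97):Q] = 4 (since 82, 97 are distinct squarefree integers > 1 with 7954 not a perfect square). To show equality we compute the minimal polynomial of γ. From γ = √82 + √97: γ^2 = 82 + 2√(7954) + 97 = 179 + 2√(7954), so γ^2 - 179 = 2√(7954); squaring, (γ^2 - 179)^2 = 4·7954, i.e. γ^4 - 358γ^2 + 32041 - 31816 = 0, i.e. γ^4 - 358γ^2 + 225 = 0. So γ is a root of x^4 - 358x^2 + 225. This polynomial is irreducible over Q: it has no rational root (each ±√82 ± √97 is irrational), and any factorization into two quadratics over Q would force √(7954) ∈ Q (pairing opposite roots) or √82, √97 ∈ Q (other pairings), all impossible. Hence [Q(γ):Q] = 4 = [Q(√82, √97):Q], so Q(γ) = Q(√82, √97).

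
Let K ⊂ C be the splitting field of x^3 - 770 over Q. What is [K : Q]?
[K : Q] = 6

The roots of x^3 - 770 are ∛770, ω∛770, ω^2∛770 where ω = e^(2πi/3) is a primitive cube root of unity, so K = Q(∛770, ω). Now [Q(∛770):Q] = 3 (since 770 is not a perfect cube, x^3 - 770 is irreducible) and [Q(ω):Q] = 2. Both 2 and 3 divide [K:Q], and [K:Q] ≤ 3·2 = 6, so [K:Q] = 6. (Equivalently: Q(∛770) ⊂ R but ω ∉ R, so [K : Q(∛770)] = 2.)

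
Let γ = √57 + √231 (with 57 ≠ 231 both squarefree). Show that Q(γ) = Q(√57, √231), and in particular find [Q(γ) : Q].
[Q(γ) : Q] = 4 (equivalently, Q(γ) = Q(√57, √231))

Obviously Q(γ) ⊆ Q(√57, √231), and [Q(√57, √231):Q] = 4 (since 57, 231 are distinct squarefree integers > 1 with 13167 not a perfect square). To show equality we compute the minimal polynomial of γ. From γ = √57 + √231: γ^2 = 57 + 2√(13167) + 231 = 288 + 2√(13167), so γ^2 - 288 = 2√(13167); squaring, (γ^2 - 288)^2 = 4·13167, i.e. γ^4 - 576γ^2 + 82944 - 52668 = 0, i.e. γ^4 - 576γ^2 + 30276 = 0. So γ is a root of x^4 - 576x^2 + 30276. This polynomial is irreducible over Q: it has no rational root (each ±√57 ± √231 is irrational), and any factorization into two quadratics over Q would force √(13167) ∈ Q (pairing opposite roots) or √57, √231 ∈ Q (other pairings), all impossible. Hence [Q(γ):Q] = 4 = [Q(√57, √231):Q], so Q(γ) = Q(√57, √231).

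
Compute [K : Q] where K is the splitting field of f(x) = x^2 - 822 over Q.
[K : Q] = 2

f(x) = x^2 - 822 factors as (x - √822)(x + √822). The splitting field is K = Q(√822). Since 822 is squarefree and > 1, it is not a perfect square, so x^2 - 822 is irreducible over Q and [Q(√822) : Q] = 2. Hence [K : Q] = 2.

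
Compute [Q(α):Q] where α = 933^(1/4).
[Q(α):Q] = 4

α is a root of x^4 - 933. By Eisenstein's criterion at the prime p = 3 (which divides the constant term 933 but p^2 = 9 does not, since 933 is squarefree), x^4 - 933 is irreducible over Q. Hence [Q(α):Q] = 4.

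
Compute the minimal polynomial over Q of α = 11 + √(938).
m_α(x) = x^2 - 22x - 817

From α - 11 = √(938), squaring gives (α - 11)^2 = 938, i.e. α^2 - 22α + 121 = 938, so α^2 - 22α - 817 = 0. The discriminant of x^2 - 22x - 817 is (-22)^2 - 4·(-817) = 484 + 3268 = 3752, and 4·(938) is not a perfect square in Q since 938 is squarefree and ≠ 1. Hence x^2 - 22x - 817 is irreducible over Q and is the minimal polynomial of α.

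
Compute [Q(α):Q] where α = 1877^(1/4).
[Q(α):Q] = 4

α is a root of x^4 - 1877. By Eisenstein's criterion at the prime p = 1877 (which divides the constant term 1877 but p^2 = 3523129 does not, since 1877 is squarefree), x^4 - 1877 is irreducible over Q. Hence [Q(α):Q] = 4.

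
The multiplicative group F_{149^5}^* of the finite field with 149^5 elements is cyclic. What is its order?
|F_{149^5}^*| = 73439775748

F_{149^5} has 149^5 = 73439775749 elements; its multiplicative group consists of all nonzero elements, so |F_{149^5}^*| = 73439775749 - 1 = 73439775748. (It is cyclic since any finite subgroup of the multiplicative group of a field is cyclic.)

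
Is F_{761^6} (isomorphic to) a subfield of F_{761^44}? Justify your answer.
No: F_{761^6} is not a subfield of F_{761^44}

F_{p^m} embeds in F_{p^n} iff m | n. Here 6 ∤ 44 (since 44 = 7·6 + 2 with remainder 2 ≠ 0), so F_{761^6} is not a subfield of F_{761^44}. Equivalently: if it were, the tower law would give 6 = [F_{761^6}:F_761] dividing [F_{761^44}:F_761] = 44, contradiction.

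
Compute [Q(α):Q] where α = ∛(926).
[Q(α):Q] = 3

The minimal polynomial of α is x^3 - 926, irreducible over Q since 926 is not a perfect cube (so x^3 - 926 has no rational root). Hence [Q(α):Q] = deg(m_α) = 3.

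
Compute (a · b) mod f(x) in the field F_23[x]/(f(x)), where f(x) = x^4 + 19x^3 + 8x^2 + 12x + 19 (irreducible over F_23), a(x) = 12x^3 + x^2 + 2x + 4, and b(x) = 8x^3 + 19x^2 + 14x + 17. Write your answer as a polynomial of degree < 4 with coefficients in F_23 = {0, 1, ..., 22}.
a · b ≡ 19x^3 + 9x^2 + 14x (mod f(x))

Multiply in F_23[x]: a(x)·b(x) = (12x^3 + x^2 + 2x + 4)·(8x^3 + 19x^2 + 14x + 17) = 4x^6 + 6x^5 + 19x^4 + 12x^3 + 6x^2 + 21x + 22. This has degree ≥ 4, so divide by f(x) over F_23: 4x^6 + 6x^5 + 19x^4 + 12x^3 + 6x^2 + 21x + 22 = (4x^2 + 22x + 6)·(x^4 + 19x^3 + 8x^2 + 12x + 19) + (19x^3 + 9x^2 + 14x). Hence a·b ≡ 19x^3 + 9x^2 + 14x (mod f). (F_23[x]/(f) is a field with 23^4 = 279841 elements since f is irreducible of degree 4.)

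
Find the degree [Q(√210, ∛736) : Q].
[Q(√210, ∛736) : Q] = 6

Let L = Q(√210, ∛736). Since Q(√210) ⊂ L and [Q(√210):Q] = 2, the tower law gives 2 | [L:Q]. Likewise Q(∛736) ⊂ L with [Q(∛736):Q] = 3 (because 736 is not a perfect cube), so 3 | [L:Q]. As gcd(2,3) = 1, [L:Q] is divisible by 6. Conversely L is generated over Q by √210 and ∛736, so [L:Q] ≤ 2·3 = 6. Therefore [Q(√210, ∛736) : Q] = 6.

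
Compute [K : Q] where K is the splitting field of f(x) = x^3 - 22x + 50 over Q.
[K : Q] = 6

By the rational root test, any rational root of the monic integer polynomial f(x) = x^3 - 22x + 50 must be an integer dividing the constant term 50, i.e. one of ±{1, 2, 5, 10, 25, 50}. Evaluating: f(1) = 29, f(-1) = 71, f(2) = 14, f(-2) = 86, f(5) = 65, f(-5) = 35, f(10) = 830, f(-10) = -730, f(25) = 15125, f(-25) = -15025, f(50) = 123950, f(-50) = -123850; none is 0, so f has no rational root and is therefore irreducible over Q (a cubic with no linear factor over a field is irreducible). For an irreducible cubic, the Galois group is A_3 or S_3 according as the discriminant disc(f) = -4a^3 - 27b^2 = -4·(-22)^3 - 27·(50)^2 = -24908 is or is not a square in Q. Here disc(f) = -24908 is not a perfect square in Q, so the Galois group of f over Q is not contained in A_3 and must be all of S_3. The splitting field has degree |S_3| = 6 over Q, so [K : Q] = 6.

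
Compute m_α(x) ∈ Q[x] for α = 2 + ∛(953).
m_α(x) = x^3 - 6x^2 + 12x - 961

Set β = α - 2 = ∛(953), so β^3 = 953. Then (α - 2)^3 - 953 = 0, i.e. α is a root of g(x) = (x - 2)^3 - 953 = x^3 - 6x^2 + 12x - 961. Since g(x) = h(x - 2) where h(x) = x^3 - 953, and h is irreducible over Q (because 953 is not a perfect cube, so h has no rational root, and a monic cubic with no rational root is irreducible), g is also irreducible (irreducibility is preserved under the substitution x → x - 2). Hence m_α(x) = x^3 - 6x^2 + 12x - 961.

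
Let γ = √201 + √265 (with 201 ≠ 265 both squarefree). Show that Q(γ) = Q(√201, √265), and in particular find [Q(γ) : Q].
[Q(γ) : Q] = 4 (equivalently, Q(γ) = Q(√201, √265))

Obviously Q(γ) ⊆ Q(√201, √265), and [Q(√201, √265):Q] = 4 (since 201, 265 are distinct squarefree integers > 1 with 53265 not a perfect square). To show equality we compute the minimal polynomial of γ. From γ = √201 + √265: γ^2 = 201 + 2√(53265) + 265 = 466 + 2√(53265), so γ^2 - 466 = 2√(53265); squaring, (γ^2 - 466)^2 = 4·53265, i.e. γ^4 - 932γ^2 + 217156 - 213060 = 0, i.e. γ^4 - 932γ^2 + 4096 = 0. So γ is a root of x^4 - 932x^2 + 4096. This polynomial is irreducible over Q: it has no rational root (each ±√201 ± √265 is irrational), and any factorization into two quadratics over Q would force √(53265) ∈ Q (pairing opposite roots) or √201, √265 ∈ Q (other pairings), all impossible. Hence [Q(γ):Q] = 4 = [Q(√201, √265):Q], so Q(γ) = Q(√201, √265).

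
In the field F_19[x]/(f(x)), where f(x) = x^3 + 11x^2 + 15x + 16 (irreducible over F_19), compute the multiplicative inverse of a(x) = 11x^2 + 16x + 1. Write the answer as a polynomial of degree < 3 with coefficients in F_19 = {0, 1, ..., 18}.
a(x)^(-1) ≡ x^2 + 16x + 16 (mod f(x))

Since f is irreducible over F_19, F_19[x]/(f) is a field and a(x) ≠ 0 has an inverse. Apply the extended Euclidean algorithm to f(x) and a(x) in F_19[x]: f(x) = (7x + 15)·a(x) + (15x + 1);  a(x) = (2x + 6)·(15x + 1) + (14). The last nonzero remainder is the constant 14 = gcd(f, a) in F_19. Back-substituting through the division chain expresses 14 = s(x)·a(x) + t(x)·f(x) with s(x) ≡ 14x^2 + 15x + 15 (mod f), so (14x^2 + 15x + 15)·a(x) ≡ 14 (mod f). Multiplying by 14^(-1) ≡ 15 in F_19 gives a(x)^(-1) ≡ 15·(14x^2 + 15x + 15) ≡ x^2 + 16x + 16 (mod f). Check: (11x^2 + 16x + 1)·(x^2 + 16x + 16) = 11x^4 + 2x^3 + 15x^2 + 6x + 16 ≡ 1 (mod x^3 + 11x^2 + 15x + 16).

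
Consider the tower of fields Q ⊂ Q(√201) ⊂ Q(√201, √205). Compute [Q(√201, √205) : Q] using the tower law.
[Q(√201, √205) : Q] = 4

[Q(√201):Q] = 2 (min poly x^2 - 201, irreducible since 201 is squarefree > 1). For the top step, suppose √205 ∈ Q(√201), say √205 = c + d√201 with c, d ∈ Q. Squaring: 205 = c^2 + 201d^2 + 2cd√201. Since √201 ∉ Q this forces 2cd = 0. If d = 0 then √205 = c ∈ Q, contradicting 205 squarefree > 1. If c = 0 then 205 = 201d^2, so 201·205 = (201d)^2 is a perfect square in Q — but 201·205 = 41205 is not a perfect square (since 201 and 205 are distinct squarefree integers). Contradiction. Hence √205 ∉ Q(√201), so x^2 - 205 stays irreducible over Q(√201) and [Q(√201, √205) : Q(√201)] = 2. By the tower law, [Q(√201, √205) : Q] = 2 · 2 = 4.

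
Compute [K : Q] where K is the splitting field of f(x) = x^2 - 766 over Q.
[K : Q] = 2

f(x) = x^2 - 766 factors as (x - √766)(x + √766). The splitting field is K = Q(√766). Since 766 is squarefree and > 1, it is not a perfect square, so x^2 - 766 is irreducible over Q and [Q(√766) : Q] = 2. Hence [K : Q] = 2.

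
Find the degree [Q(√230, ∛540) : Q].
[Q(√230, ∛540) : Q] = 6

Let L = Q(√230, ∛540). Since Q(√230) ⊂ L and [Q(√230):Q] = 2, the tower law gives 2 | [L:Q]. Likewise Q(∛540) ⊂ L with [Q(∛540):Q] = 3 (because 540 is not a perfect cube), so 3 | [L:Q]. As gcd(2,3) = 1, [L:Q] is divisible by 6. Conversely L is generated over Q by √230 and ∛540, so [L:Q] ≤ 2·3 = 6. Therefore [Q(√230, ∛540) : Q] = 6.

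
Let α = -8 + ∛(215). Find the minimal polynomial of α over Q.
m_α(x) = x^3 + 24x^2 + 192x + 297

Set β = α + 8 = ∛(215), so β^3 = 215. Then (α + 8)^3 - 215 = 0, i.e. α is a root of g(x) = (x + 8)^3 - 215 = x^3 + 24x^2 + 192x + 297. Since g(x) = h(x + 8) where h(x) = x^3 - 215, and h is irreducible over Q (because 215 is not a perfect cube, so h has no rational root, and a monic cubic with no rational root is irreducible), g is also irreducible (irreducibility is preserved under the substitution x → x + 8). Hence m_α(x) = x^3 + 24x^2 + 192x + 297.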